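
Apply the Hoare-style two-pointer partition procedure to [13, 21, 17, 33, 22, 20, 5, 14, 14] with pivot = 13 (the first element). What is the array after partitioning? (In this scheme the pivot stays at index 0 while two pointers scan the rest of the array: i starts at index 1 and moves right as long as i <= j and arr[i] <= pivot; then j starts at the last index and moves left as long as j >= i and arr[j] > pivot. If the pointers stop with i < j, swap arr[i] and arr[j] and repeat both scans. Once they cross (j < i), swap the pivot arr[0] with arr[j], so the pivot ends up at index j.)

Hoare-style two-pointer partition with pivot = 13:

Initial array: [13, 21, 17, 33, 22, 20, 5, 14, 14]

Pointers start at i = 1, j = 8.
i stops at index 1 (arr[1]=21 > 13), j stops at index 6 (arr[6]=5 <= 13): swap arr[1] and arr[6], array becomes [13, 5, 17, 33, 22, 20, 21, 14, 14]
i ends at 2, j ends at 1: the pointers have crossed (j < i), so scanning stops.

Swap pivot arr[0] with arr[1] to place pivot at position 1: [5, 13, 17, 33, 22, 20, 21, 14, 14]
Pivot position: 1

After partitioning with pivot 13, the array becomes [5, 13, 17, 33, 22, 20, 21, 14, 14]. The pivot is placed at index 1. All elements to the left of the pivot are <= 13, and all elements to the right are > 13.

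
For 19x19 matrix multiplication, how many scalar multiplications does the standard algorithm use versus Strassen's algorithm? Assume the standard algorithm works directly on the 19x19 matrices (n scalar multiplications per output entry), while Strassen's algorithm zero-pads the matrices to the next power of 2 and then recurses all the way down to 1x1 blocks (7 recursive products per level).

Matrix multiplication for 19x19 matrices:

Strassen's algorithm requires power-of-2 dimensions. Pad 19x19 to 32x32 (next power of 2).

Standard algorithm: 19^3 = 6859 multiplications
Strassen's algorithm: 7^(log2(32)) = 7^5 = 16807 multiplications
Difference: 6859 - 16807 = -9948 (Strassen uses MORE here due to padding overhead — for small or just-over-power-of-2 n, padding can outweigh the per-level savings)

Standard: 6859 multiplications (19^3). Strassen: 16807 multiplications (7^5, after padding to 32x32). Strassen reduces 8 recursive multiplications to 7 at each level.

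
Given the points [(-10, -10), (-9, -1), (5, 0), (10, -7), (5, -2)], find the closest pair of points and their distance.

Computing all pairwise distances among 5 points:

d((-10, -10), (-9, -1)) = 9.0554
d((-10, -10), (5, 0)) = 18.0278
d((-10, -10), (10, -7)) = 20.2237
d((-10, -10), (5, -2)) = 17.0
d((-9, -1), (5, 0)) = 14.0357
d((-9, -1), (10, -7)) = 19.9249
d((-9, -1), (5, -2)) = 14.0357
d((5, 0), (10, -7)) = 8.6023
d((5, 0), (5, -2)) = 2.0 <-- minimum
d((10, -7), (5, -2)) = 7.0711

Closest pair: (5, 0) and (5, -2) with distance 2.0

The closest pair is (5, 0) and (5, -2) with Euclidean distance 2.0. For 5 points, brute-force pairwise comparison is shown above. For large n, the divide-and-conquer algorithm (sort by x, recurse on halves, check the dividing strip) achieves O(n log n).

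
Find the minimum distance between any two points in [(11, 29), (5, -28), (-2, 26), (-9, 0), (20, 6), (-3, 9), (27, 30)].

Computing all pairwise distances among 7 points:

d((11, 29), (5, -28)) = 57.3149
d((11, 29), (-2, 26)) = 13.3417
d((11, 29), (-9, 0)) = 35.2278
d((11, 29), (20, 6)) = 24.6982
d((11, 29), (-3, 9)) = 24.4131
d((11, 29), (27, 30)) = 16.0312
d((5, -28), (-2, 26)) = 54.4518
d((5, -28), (-9, 0)) = 31.305
d((5, -28), (20, 6)) = 37.1618
d((5, -28), (-3, 9)) = 37.855
d((5, -28), (27, 30)) = 62.0322
d((-2, 26), (-9, 0)) = 26.9258
d((-2, 26), (20, 6)) = 29.7321
d((-2, 26), (-3, 9)) = 17.0294
d((-2, 26), (27, 30)) = 29.2746
d((-9, 0), (20, 6)) = 29.6142
d((-9, 0), (-3, 9)) = 10.8167 <-- minimum
d((-9, 0), (27, 30)) = 46.8615
d((20, 6), (-3, 9)) = 23.1948
d((20, 6), (27, 30)) = 25.0
d((-3, 9), (27, 30)) = 36.6197

Closest pair: (-9, 0) and (-3, 9) with distance 10.8167

The closest pair is (-9, 0) and (-3, 9) with Euclidean distance 10.8167. For 7 points, brute-force pairwise comparison is shown above. For large n, the divide-and-conquer algorithm (sort by x, recurse on halves, check the dividing strip) achieves O(n log n).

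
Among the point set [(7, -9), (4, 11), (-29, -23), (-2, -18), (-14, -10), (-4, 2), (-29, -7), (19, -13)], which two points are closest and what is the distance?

Computing all pairwise distances among 8 points:

d((7, -9), (4, 11)) = 20.2237
d((7, -9), (-29, -23)) = 38.6264
d((7, -9), (-2, -18)) = 12.7279
d((7, -9), (-14, -10)) = 21.0238
d((7, -9), (-4, 2)) = 15.5563
d((7, -9), (-29, -7)) = 36.0555
d((7, -9), (19, -13)) = 12.6491
d((4, 11), (-29, -23)) = 47.3814
d((4, 11), (-2, -18)) = 29.6142
d((4, 11), (-14, -10)) = 27.6586
d((4, 11), (-4, 2)) = 12.0416 <-- minimum
d((4, 11), (-29, -7)) = 37.5899
d((4, 11), (19, -13)) = 28.3019
d((-29, -23), (-2, -18)) = 27.4591
d((-29, -23), (-14, -10)) = 19.8494
d((-29, -23), (-4, 2)) = 35.3553
d((-29, -23), (-29, -7)) = 16.0
d((-29, -23), (19, -13)) = 49.0306
d((-2, -18), (-14, -10)) = 14.4222
d((-2, -18), (-4, 2)) = 20.0998
d((-2, -18), (-29, -7)) = 29.1548
d((-2, -18), (19, -13)) = 21.587
d((-14, -10), (-4, 2)) = 15.6205
d((-14, -10), (-29, -7)) = 15.2971
d((-14, -10), (19, -13)) = 33.1361
d((-4, 2), (-29, -7)) = 26.5707
d((-4, 2), (19, -13)) = 27.4591
d((-29, -7), (19, -13)) = 48.3735

Closest pair: (4, 11) and (-4, 2) with distance 12.0416

The closest pair is (4, 11) and (-4, 2) with Euclidean distance 12.0416. For 8 points, brute-force pairwise comparison is shown above. For large n, the divide-and-conquer algorithm (sort by x, recurse on halves, check the dividing strip) achieves O(n log n).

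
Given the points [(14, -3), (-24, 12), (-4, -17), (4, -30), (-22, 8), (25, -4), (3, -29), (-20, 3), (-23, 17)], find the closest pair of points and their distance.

Computing all pairwise distances among 9 points:

d((14, -3), (-24, 12)) = 40.8534
d((14, -3), (-4, -17)) = 22.8035
d((14, -3), (4, -30)) = 28.7924
d((14, -3), (-22, 8)) = 37.6431
d((14, -3), (25, -4)) = 11.0454
d((14, -3), (3, -29)) = 28.2312
d((14, -3), (-20, 3)) = 34.5254
d((14, -3), (-23, 17)) = 42.0595
d((-24, 12), (-4, -17)) = 35.2278
d((-24, 12), (4, -30)) = 50.4777
d((-24, 12), (-22, 8)) = 4.4721
d((-24, 12), (25, -4)) = 51.5461
d((-24, 12), (3, -29)) = 49.0918
d((-24, 12), (-20, 3)) = 9.8489
d((-24, 12), (-23, 17)) = 5.099
d((-4, -17), (4, -30)) = 15.2643
d((-4, -17), (-22, 8)) = 30.8058
d((-4, -17), (25, -4)) = 31.7805
d((-4, -17), (3, -29)) = 13.8924
d((-4, -17), (-20, 3)) = 25.6125
d((-4, -17), (-23, 17)) = 38.9487
d((4, -30), (-22, 8)) = 46.0435
d((4, -30), (25, -4)) = 33.4215
d((4, -30), (3, -29)) = 1.4142 <-- minimum
d((4, -30), (-20, 3)) = 40.8044
d((4, -30), (-23, 17)) = 54.2033
d((-22, 8), (25, -4)) = 48.5077
d((-22, 8), (3, -29)) = 44.6542
d((-22, 8), (-20, 3)) = 5.3852
d((-22, 8), (-23, 17)) = 9.0554
d((25, -4), (3, -29)) = 33.3017
d((25, -4), (-20, 3)) = 45.5412
d((25, -4), (-23, 17)) = 52.3927
d((3, -29), (-20, 3)) = 39.4081
d((3, -29), (-23, 17)) = 52.8394
d((-20, 3), (-23, 17)) = 14.3178

Closest pair: (4, -30) and (3, -29) with distance 1.4142

The closest pair is (4, -30) and (3, -29) with Euclidean distance 1.4142. For 9 points, brute-force pairwise comparison is shown above. For large n, the divide-and-conquer algorithm (sort by x, recurse on halves, check the dividing strip) achieves O(n log n).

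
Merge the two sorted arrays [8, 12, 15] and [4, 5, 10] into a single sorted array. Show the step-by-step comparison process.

Merging process:

Compare 8 vs 4: take 4 from right. Merged: [4]
Compare 8 vs 5: take 5 from right. Merged: [4, 5]
Compare 8 vs 10: take 8 from left. Merged: [4, 5, 8]
Compare 12 vs 10: take 10 from right. Merged: [4, 5, 8, 10]
Append remaining from left: [12, 15]. Merged: [4, 5, 8, 10, 12, 15]

Final merged array: [4, 5, 8, 10, 12, 15]
Total comparisons: 4

The merged array is [4, 5, 8, 10, 12, 15], requiring 4 comparisons. The merge step runs in O(n) time where n is the total number of elements.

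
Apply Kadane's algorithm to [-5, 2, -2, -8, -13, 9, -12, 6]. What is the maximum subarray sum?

Using Kadane's algorithm on [-5, 2, -2, -8, -13, 9, -12, 6]:

Scanning through the array:
Position 1 (value 2): max_ending_here = 2, max_so_far = 2
Position 2 (value -2): max_ending_here = 0, max_so_far = 2
Position 3 (value -8): max_ending_here = -8, max_so_far = 2
Position 4 (value -13): max_ending_here = -13, max_so_far = 2
Position 5 (value 9): max_ending_here = 9, max_so_far = 9
Position 6 (value -12): max_ending_here = -3, max_so_far = 9
Position 7 (value 6): max_ending_here = 6, max_so_far = 9

Maximum subarray: [9]
Maximum sum: 9

The maximum subarray is [9] with sum 9. This subarray runs from index 5 to index 5.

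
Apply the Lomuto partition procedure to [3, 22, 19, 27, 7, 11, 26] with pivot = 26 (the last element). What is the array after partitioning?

Lomuto partition with pivot = 26:

Initial array: [3, 22, 19, 27, 7, 11, 26]

arr[0]=3 <= 26: swap with position 0, array becomes [3, 22, 19, 27, 7, 11, 26]
arr[1]=22 <= 26: swap with position 1, array becomes [3, 22, 19, 27, 7, 11, 26]
arr[2]=19 <= 26: swap with position 2, array becomes [3, 22, 19, 27, 7, 11, 26]
arr[3]=27 > 26: no swap
arr[4]=7 <= 26: swap with position 3, array becomes [3, 22, 19, 7, 27, 11, 26]
arr[5]=11 <= 26: swap with position 4, array becomes [3, 22, 19, 7, 11, 27, 26]

Place pivot at position 5: [3, 22, 19, 7, 11, 26, 27]
Pivot position: 5

After partitioning with pivot 26, the array becomes [3, 22, 19, 7, 11, 26, 27]. The pivot is placed at index 5. All elements to the left of the pivot are <= 26, and all elements to the right are > 26.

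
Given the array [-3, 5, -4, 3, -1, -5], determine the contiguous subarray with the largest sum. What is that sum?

Using Kadane's algorithm on [-3, 5, -4, 3, -1, -5]:

Scanning through the array:
Position 1 (value 5): max_ending_here = 5, max_so_far = 5
Position 2 (value -4): max_ending_here = 1, max_so_far = 5
Position 3 (value 3): max_ending_here = 4, max_so_far = 5
Position 4 (value -1): max_ending_here = 3, max_so_far = 5
Position 5 (value -5): max_ending_here = -2, max_so_far = 5

Maximum subarray: [5]
Maximum sum: 5

The maximum subarray is [5] with sum 5. This subarray runs from index 1 to index 1.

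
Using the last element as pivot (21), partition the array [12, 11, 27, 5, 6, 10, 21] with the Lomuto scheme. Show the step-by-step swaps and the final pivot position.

Lomuto partition with pivot = 21:

Initial array: [12, 11, 27, 5, 6, 10, 21]

arr[0]=12 <= 21: swap with position 0, array becomes [12, 11, 27, 5, 6, 10, 21]
arr[1]=11 <= 21: swap with position 1, array becomes [12, 11, 27, 5, 6, 10, 21]
arr[2]=27 > 21: no swap
arr[3]=5 <= 21: swap with position 2, array becomes [12, 11, 5, 27, 6, 10, 21]
arr[4]=6 <= 21: swap with position 3, array becomes [12, 11, 5, 6, 27, 10, 21]
arr[5]=10 <= 21: swap with position 4, array becomes [12, 11, 5, 6, 10, 27, 21]

Place pivot at position 5: [12, 11, 5, 6, 10, 21, 27]
Pivot position: 5

After partitioning with pivot 21, the array becomes [12, 11, 5, 6, 10, 21, 27]. The pivot is placed at index 5. All elements to the left of the pivot are <= 21, and all elements to the right are > 21.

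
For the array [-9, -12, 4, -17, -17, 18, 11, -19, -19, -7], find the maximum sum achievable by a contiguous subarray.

Using Kadane's algorithm on [-9, -12, 4, -17, -17, 18, 11, -19, -19, -7]:

Scanning through the array:
Position 1 (value -12): max_ending_here = -12, max_so_far = -9
Position 2 (value 4): max_ending_here = 4, max_so_far = 4
Position 3 (value -17): max_ending_here = -13, max_so_far = 4
Position 4 (value -17): max_ending_here = -17, max_so_far = 4
Position 5 (value 18): max_ending_here = 18, max_so_far = 18
Position 6 (value 11): max_ending_here = 29, max_so_far = 29
Position 7 (value -19): max_ending_here = 10, max_so_far = 29
Position 8 (value -19): max_ending_here = -9, max_so_far = 29
Position 9 (value -7): max_ending_here = -7, max_so_far = 29

Maximum subarray: [18, 11]
Maximum sum: 29

The maximum subarray is [18, 11] with sum 29. This subarray runs from index 5 to index 6.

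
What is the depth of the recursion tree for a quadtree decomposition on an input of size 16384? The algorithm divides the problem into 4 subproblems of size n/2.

For divide and conquer with division factor 2:

Problem sizes at each level:
Level 0: 16384
Level 1: 8192
Level 2: 4096
Level 3: 2048
Level 4: 1024
Level 5: 512
Level 6: 256
Level 7: 128
Level 8: 64
Level 9: 32
Level 10: 16
Level 11: 8
Level 12: 4
Level 13: 2
Level 14: 1

The root is level 0 and the size-1 base case is level 14 (the tree spans levels 0 through 14, i.e. 15 levels counting the root), so the depth is the number of divisions: log_2(16384) = 14

The recursion tree depth is log_2(16384) = 14. At each level, the problem size is divided by 2, so it takes 14 divisions to reduce to a base case of size 1. The algorithm makes 4 recursive calls at each level.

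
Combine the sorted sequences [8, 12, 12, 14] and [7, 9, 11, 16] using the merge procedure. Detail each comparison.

Merging process:

Compare 8 vs 7: take 7 from right. Merged: [7]
Compare 8 vs 9: take 8 from left. Merged: [7, 8]
Compare 12 vs 9: take 9 from right. Merged: [7, 8, 9]
Compare 12 vs 11: take 11 from right. Merged: [7, 8, 9, 11]
Compare 12 vs 16: take 12 from left. Merged: [7, 8, 9, 11, 12]
Compare 12 vs 16: take 12 from left. Merged: [7, 8, 9, 11, 12, 12]
Compare 14 vs 16: take 14 from left. Merged: [7, 8, 9, 11, 12, 12, 14]
Append remaining from right: [16]. Merged: [7, 8, 9, 11, 12, 12, 14, 16]

Final merged array: [7, 8, 9, 11, 12, 12, 14, 16]
Total comparisons: 7

The merged array is [7, 8, 9, 11, 12, 12, 14, 16], requiring 7 comparisons. The merge step runs in O(n) time where n is the total number of elements.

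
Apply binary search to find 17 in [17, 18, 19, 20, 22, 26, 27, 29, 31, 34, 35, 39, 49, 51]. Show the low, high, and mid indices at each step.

Binary search for 17 in [17, 18, 19, 20, 22, 26, 27, 29, 31, 34, 35, 39, 49, 51]:

lo=0, hi=13, mid=6, arr[mid]=27 -> 27 > 17, search left half
lo=0, hi=5, mid=2, arr[mid]=19 -> 19 > 17, search left half
lo=0, hi=1, mid=0, arr[mid]=17 -> Found target at index 0!

Binary search finds 17 at index 0 after 3 comparisons. The search repeatedly halves the search space by comparing with the middle element.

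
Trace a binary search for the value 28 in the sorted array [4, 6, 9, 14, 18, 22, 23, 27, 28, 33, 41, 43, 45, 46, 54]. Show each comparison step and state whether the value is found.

Binary search for 28 in [4, 6, 9, 14, 18, 22, 23, 27, 28, 33, 41, 43, 45, 46, 54]:

lo=0, hi=14, mid=7, arr[mid]=27 -> 27 < 28, search right half
lo=8, hi=14, mid=11, arr[mid]=43 -> 43 > 28, search left half
lo=8, hi=10, mid=9, arr[mid]=33 -> 33 > 28, search left half
lo=8, hi=8, mid=8, arr[mid]=28 -> Found target at index 8!

Binary search finds 28 at index 8 after 4 comparisons. The search repeatedly halves the search space by comparing with the middle element.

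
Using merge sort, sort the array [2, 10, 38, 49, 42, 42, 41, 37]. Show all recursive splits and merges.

Merge sort trace:

Split: [2, 10, 38, 49, 42, 42, 41, 37] -> [2, 10, 38, 49] and [42, 42, 41, 37]
  Split: [2, 10, 38, 49] -> [2, 10] and [38, 49]
    Split: [2, 10] -> [2] and [10]
    Merge: [2] + [10] -> [2, 10]
    Split: [38, 49] -> [38] and [49]
    Merge: [38] + [49] -> [38, 49]
  Merge: [2, 10] + [38, 49] -> [2, 10, 38, 49]
  Split: [42, 42, 41, 37] -> [42, 42] and [41, 37]
    Split: [42, 42] -> [42] and [42]
    Merge: [42] + [42] -> [42, 42]
    Split: [41, 37] -> [41] and [37]
    Merge: [41] + [37] -> [37, 41]
  Merge: [42, 42] + [37, 41] -> [37, 41, 42, 42]
Merge: [2, 10, 38, 49] + [37, 41, 42, 42] -> [2, 10, 37, 38, 41, 42, 42, 49]

Final sorted array: [2, 10, 37, 38, 41, 42, 42, 49]

The merge sort proceeds by recursively splitting the array and merging sorted halves.
After all merges, the sorted array is [2, 10, 37, 38, 41, 42, 42, 49].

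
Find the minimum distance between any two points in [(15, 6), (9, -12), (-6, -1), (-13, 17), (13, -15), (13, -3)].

Computing all pairwise distances among 6 points:

d((15, 6), (9, -12)) = 18.9737
d((15, 6), (-6, -1)) = 22.1359
d((15, 6), (-13, 17)) = 30.0832
d((15, 6), (13, -15)) = 21.095
d((15, 6), (13, -3)) = 9.2195
d((9, -12), (-6, -1)) = 18.6011
d((9, -12), (-13, 17)) = 36.4005
d((9, -12), (13, -15)) = 5.0 <-- minimum
d((9, -12), (13, -3)) = 9.8489
d((-6, -1), (-13, 17)) = 19.3132
d((-6, -1), (13, -15)) = 23.6008
d((-6, -1), (13, -3)) = 19.105
d((-13, 17), (13, -15)) = 41.2311
d((-13, 17), (13, -3)) = 32.8024
d((13, -15), (13, -3)) = 12.0

Closest pair: (9, -12) and (13, -15) with distance 5.0

The closest pair is (9, -12) and (13, -15) with Euclidean distance 5.0. For 6 points, brute-force pairwise comparison is shown above. For large n, the divide-and-conquer algorithm (sort by x, recurse on halves, check the dividing strip) achieves O(n log n).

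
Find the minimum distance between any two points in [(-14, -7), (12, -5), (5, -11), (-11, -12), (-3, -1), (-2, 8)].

Computing all pairwise distances among 6 points:

d((-14, -7), (12, -5)) = 26.0768
d((-14, -7), (5, -11)) = 19.4165
d((-14, -7), (-11, -12)) = 5.831 <-- minimum
d((-14, -7), (-3, -1)) = 12.53
d((-14, -7), (-2, 8)) = 19.2094
d((12, -5), (5, -11)) = 9.2195
d((12, -5), (-11, -12)) = 24.0416
d((12, -5), (-3, -1)) = 15.5242
d((12, -5), (-2, 8)) = 19.105
d((5, -11), (-11, -12)) = 16.0312
d((5, -11), (-3, -1)) = 12.8062
d((5, -11), (-2, 8)) = 20.2485
d((-11, -12), (-3, -1)) = 13.6015
d((-11, -12), (-2, 8)) = 21.9317
d((-3, -1), (-2, 8)) = 9.0554

Closest pair: (-14, -7) and (-11, -12) with distance 5.831

The closest pair is (-14, -7) and (-11, -12) with Euclidean distance 5.831. For 6 points, brute-force pairwise comparison is shown above. For large n, the divide-and-conquer algorithm (sort by x, recurse on halves, check the dividing strip) achieves O(n log n).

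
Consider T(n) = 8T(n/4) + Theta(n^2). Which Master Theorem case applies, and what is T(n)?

Master Theorem for T(n) = 8T(n/4) + O(n^2):

a = 8, b = 4, c = 2
log_b(a) = log_4(8) = 1.5000

Case 3: c = 2 > log_4(8) = 1.5000
T(n) = O(n^2) = O(n^2)

For T(n) = 8T(n/4) + O(n^2): log_4(8) = 1.5000. This is Case 3 of the Master Theorem (c > log_b(a), work dominated by root), giving O(n^2).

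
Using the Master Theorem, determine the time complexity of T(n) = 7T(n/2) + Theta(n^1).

Master Theorem for T(n) = 7T(n/2) + O(n^1):

a = 7, b = 2, c = 1
log_b(a) = log_2(7) = 2.8074

Case 1: c = 1 < log_2(7) = 2.8074
T(n) = O(n^(log_2 7))

For T(n) = 7T(n/2) + O(n^1): log_2(7) = 2.8074. This is Case 1 of the Master Theorem (c < log_b(a), work dominated by leaves), giving O(n^(log_2 7)).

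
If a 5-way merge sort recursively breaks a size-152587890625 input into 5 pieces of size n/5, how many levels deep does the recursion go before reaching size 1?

For divide and conquer with division factor 5:

Problem sizes at each level:
Level 0: 152587890625
Level 1: 30517578125
Level 2: 6103515625
Level 3: 1220703125
Level 4: 244140625
Level 5: 48828125
Level 6: 9765625
Level 7: 1953125
Level 8: 390625
Level 9: 78125
Level 10: 15625
Level 11: 3125
Level 12: 625
Level 13: 125
Level 14: 25
Level 15: 5
Level 16: 1

The root is level 0 and the size-1 base case is level 16 (the tree spans levels 0 through 16, i.e. 17 levels counting the root), so the depth is the number of divisions: log_5(152587890625) = 16

The recursion tree depth is log_5(152587890625) = 16. At each level, the problem size is divided by 5, so it takes 16 divisions to reduce to a base case of size 1. The algorithm makes 5 recursive calls at each level.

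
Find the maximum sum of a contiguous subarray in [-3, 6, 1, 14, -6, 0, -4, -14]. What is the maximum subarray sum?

Using Kadane's algorithm on [-3, 6, 1, 14, -6, 0, -4, -14]:

Scanning through the array:
Position 1 (value 6): max_ending_here = 6, max_so_far = 6
Position 2 (value 1): max_ending_here = 7, max_so_far = 7
Position 3 (value 14): max_ending_here = 21, max_so_far = 21
Position 4 (value -6): max_ending_here = 15, max_so_far = 21
Position 5 (value 0): max_ending_here = 15, max_so_far = 21
Position 6 (value -4): max_ending_here = 11, max_so_far = 21
Position 7 (value -14): max_ending_here = -3, max_so_far = 21

Maximum subarray: [6, 1, 14]
Maximum sum: 21

The maximum subarray is [6, 1, 14] with sum 21. This subarray runs from index 1 to index 3.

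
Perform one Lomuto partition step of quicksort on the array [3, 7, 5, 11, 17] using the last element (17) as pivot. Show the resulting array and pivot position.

Lomuto partition with pivot = 17:

Initial array: [3, 7, 5, 11, 17]

arr[0]=3 <= 17: swap with position 0, array becomes [3, 7, 5, 11, 17]
arr[1]=7 <= 17: swap with position 1, array becomes [3, 7, 5, 11, 17]
arr[2]=5 <= 17: swap with position 2, array becomes [3, 7, 5, 11, 17]
arr[3]=11 <= 17: swap with position 3, array becomes [3, 7, 5, 11, 17]

Place pivot at position 4: [3, 7, 5, 11, 17]
Pivot position: 4

After partitioning with pivot 17, the array becomes [3, 7, 5, 11, 17]. The pivot is placed at index 4. All elements to the left of the pivot are <= 17, and all elements to the right are > 17.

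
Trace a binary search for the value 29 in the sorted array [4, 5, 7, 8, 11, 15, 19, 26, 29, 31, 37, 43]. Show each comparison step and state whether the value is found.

Binary search for 29 in [4, 5, 7, 8, 11, 15, 19, 26, 29, 31, 37, 43]:

lo=0, hi=11, mid=5, arr[mid]=15 -> 15 < 29, search right half
lo=6, hi=11, mid=8, arr[mid]=29 -> Found target at index 8!

Binary search finds 29 at index 8 after 2 comparisons. The search repeatedly halves the search space by comparing with the middle element.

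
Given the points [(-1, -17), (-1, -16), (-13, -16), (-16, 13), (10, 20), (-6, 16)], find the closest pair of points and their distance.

Computing all pairwise distances among 6 points:

d((-1, -17), (-1, -16)) = 1.0 <-- minimum
d((-1, -17), (-13, -16)) = 12.0416
d((-1, -17), (-16, 13)) = 33.541
d((-1, -17), (10, 20)) = 38.6005
d((-1, -17), (-6, 16)) = 33.3766
d((-1, -16), (-13, -16)) = 12.0
d((-1, -16), (-16, 13)) = 32.6497
d((-1, -16), (10, 20)) = 37.6431
d((-1, -16), (-6, 16)) = 32.3883
d((-13, -16), (-16, 13)) = 29.1548
d((-13, -16), (10, 20)) = 42.72
d((-13, -16), (-6, 16)) = 32.7567
d((-16, 13), (10, 20)) = 26.9258
d((-16, 13), (-6, 16)) = 10.4403
d((10, 20), (-6, 16)) = 16.4924

Closest pair: (-1, -17) and (-1, -16) with distance 1.0

The closest pair is (-1, -17) and (-1, -16) with Euclidean distance 1.0. For 6 points, brute-force pairwise comparison is shown above. For large n, the divide-and-conquer algorithm (sort by x, recurse on halves, check the dividing strip) achieves O(n log n).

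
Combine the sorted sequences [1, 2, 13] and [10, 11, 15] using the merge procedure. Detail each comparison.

Merging process:

Compare 1 vs 10: take 1 from left. Merged: [1]
Compare 2 vs 10: take 2 from left. Merged: [1, 2]
Compare 13 vs 10: take 10 from right. Merged: [1, 2, 10]
Compare 13 vs 11: take 11 from right. Merged: [1, 2, 10, 11]
Compare 13 vs 15: take 13 from left. Merged: [1, 2, 10, 11, 13]
Append remaining from right: [15]. Merged: [1, 2, 10, 11, 13, 15]

Final merged array: [1, 2, 10, 11, 13, 15]
Total comparisons: 5

The merged array is [1, 2, 10, 11, 13, 15], requiring 5 comparisons. The merge step runs in O(n) time where n is the total number of elements.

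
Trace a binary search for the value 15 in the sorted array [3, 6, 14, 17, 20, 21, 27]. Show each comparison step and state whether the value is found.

Binary search for 15 in [3, 6, 14, 17, 20, 21, 27]:

lo=0, hi=6, mid=3, arr[mid]=17 -> 17 > 15, search left half
lo=0, hi=2, mid=1, arr[mid]=6 -> 6 < 15, search right half
lo=2, hi=2, mid=2, arr[mid]=14 -> 14 < 15, search right half
lo=3 > hi=2, target 15 not found

Binary search determines that 15 is not in the array after 3 comparisons. The search space was exhausted without finding the target.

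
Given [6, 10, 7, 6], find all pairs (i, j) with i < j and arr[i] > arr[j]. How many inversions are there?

Finding inversions in [6, 10, 7, 6]:

(1, 2): arr[1]=10 > arr[2]=7
(1, 3): arr[1]=10 > arr[3]=6
(2, 3): arr[2]=7 > arr[3]=6

Total inversions: 3

The array has 3 inversion(s): (1,2), (1,3), (2,3). Each pair (i,j) satisfies i < j and arr[i] > arr[j].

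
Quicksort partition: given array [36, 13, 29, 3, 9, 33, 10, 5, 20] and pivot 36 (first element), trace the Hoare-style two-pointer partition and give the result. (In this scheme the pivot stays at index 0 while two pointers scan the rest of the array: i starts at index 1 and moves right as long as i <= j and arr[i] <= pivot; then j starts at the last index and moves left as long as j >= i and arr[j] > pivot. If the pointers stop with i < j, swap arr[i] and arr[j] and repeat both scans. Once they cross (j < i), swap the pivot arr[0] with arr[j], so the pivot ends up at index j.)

Hoare-style two-pointer partition with pivot = 36:

Initial array: [36, 13, 29, 3, 9, 33, 10, 5, 20]

Pointers start at i = 1, j = 8.
i ends at 9, j ends at 8: the pointers have crossed (j < i), so scanning stops.

Swap pivot arr[0] with arr[8] to place pivot at position 8: [20, 13, 29, 3, 9, 33, 10, 5, 36]
Pivot position: 8

After partitioning with pivot 36, the array becomes [20, 13, 29, 3, 9, 33, 10, 5, 36]. The pivot is placed at index 8. All elements to the left of the pivot are <= 36, and all elements to the right are > 36.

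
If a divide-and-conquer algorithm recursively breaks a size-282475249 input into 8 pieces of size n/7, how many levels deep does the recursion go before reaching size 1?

For divide and conquer with division factor 7:

Problem sizes at each level:
Level 0: 282475249
Level 1: 40353607
Level 2: 5764801
Level 3: 823543
Level 4: 117649
Level 5: 16807
Level 6: 2401
Level 7: 343
Level 8: 49
Level 9: 7
Level 10: 1

The root is level 0 and the size-1 base case is level 10 (the tree spans levels 0 through 10, i.e. 11 levels counting the root), so the depth is the number of divisions: log_7(282475249) = 10

The recursion tree depth is log_7(282475249) = 10. At each level, the problem size is divided by 7, so it takes 10 divisions to reduce to a base case of size 1. The algorithm makes 8 recursive calls at each level.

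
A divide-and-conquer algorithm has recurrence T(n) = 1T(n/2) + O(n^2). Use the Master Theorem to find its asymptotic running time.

Master Theorem for T(n) = 1T(n/2) + O(n^2):

a = 1, b = 2, c = 2
log_b(a) = log_2(1) = 0.0000

Case 3: c = 2 > log_2(1) = 0.0000
T(n) = O(n^2) = O(n^2)

For T(n) = 1T(n/2) + O(n^2): log_2(1) = 0.0000. This is Case 3 of the Master Theorem (c > log_b(a), work dominated by root), giving O(n^2).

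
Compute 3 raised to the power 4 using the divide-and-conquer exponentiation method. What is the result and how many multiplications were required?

Computing 3^4 by squaring (build up from 3^1; each line after the first costs one multiplication):

3^1 = 3
3^2 = (3^1)^2 = 3^2 = 9
3^4 = (3^2)^2 = 9^2 = 81

Result: 81
Multiplications needed: 2 (2 lines after 3^1)

3^4 = 81. Using exponentiation by squaring, this requires 2 multiplications. The key idea: if the exponent is even, square the half-power; if odd, multiply by the base once.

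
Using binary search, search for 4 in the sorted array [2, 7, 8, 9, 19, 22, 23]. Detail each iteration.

Binary search for 4 in [2, 7, 8, 9, 19, 22, 23]:

lo=0, hi=6, mid=3, arr[mid]=9 -> 9 > 4, search left half
lo=0, hi=2, mid=1, arr[mid]=7 -> 7 > 4, search left half
lo=0, hi=0, mid=0, arr[mid]=2 -> 2 < 4, search right half
lo=1 > hi=0, target 4 not found

Binary search determines that 4 is not in the array after 3 comparisons. The search space was exhausted without finding the target.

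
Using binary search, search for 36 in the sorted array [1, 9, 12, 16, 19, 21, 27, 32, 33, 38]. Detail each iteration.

Binary search for 36 in [1, 9, 12, 16, 19, 21, 27, 32, 33, 38]:

lo=0, hi=9, mid=4, arr[mid]=19 -> 19 < 36, search right half
lo=5, hi=9, mid=7, arr[mid]=32 -> 32 < 36, search right half
lo=8, hi=9, mid=8, arr[mid]=33 -> 33 < 36, search right half
lo=9, hi=9, mid=9, arr[mid]=38 -> 38 > 36, search left half
lo=9 > hi=8, target 36 not found

Binary search determines that 36 is not in the array after 4 comparisons. The search space was exhausted without finding the target.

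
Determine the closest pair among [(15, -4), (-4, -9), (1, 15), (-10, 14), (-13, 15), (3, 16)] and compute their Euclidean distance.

Computing all pairwise distances among 6 points:

d((15, -4), (-4, -9)) = 19.6469
d((15, -4), (1, 15)) = 23.6008
d((15, -4), (-10, 14)) = 30.8058
d((15, -4), (-13, 15)) = 33.8378
d((15, -4), (3, 16)) = 23.3238
d((-4, -9), (1, 15)) = 24.5153
d((-4, -9), (-10, 14)) = 23.7697
d((-4, -9), (-13, 15)) = 25.632
d((-4, -9), (3, 16)) = 25.9615
d((1, 15), (-10, 14)) = 11.0454
d((1, 15), (-13, 15)) = 14.0
d((1, 15), (3, 16)) = 2.2361 <-- minimum
d((-10, 14), (-13, 15)) = 3.1623
d((-10, 14), (3, 16)) = 13.1529
d((-13, 15), (3, 16)) = 16.0312

Closest pair: (1, 15) and (3, 16) with distance 2.2361

The closest pair is (1, 15) and (3, 16) with Euclidean distance 2.2361. For 6 points, brute-force pairwise comparison is shown above. For large n, the divide-and-conquer algorithm (sort by x, recurse on halves, check the dividing strip) achieves O(n log n).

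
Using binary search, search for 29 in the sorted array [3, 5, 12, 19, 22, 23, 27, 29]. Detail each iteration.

Binary search for 29 in [3, 5, 12, 19, 22, 23, 27, 29]:

lo=0, hi=7, mid=3, arr[mid]=19 -> 19 < 29, search right half
lo=4, hi=7, mid=5, arr[mid]=23 -> 23 < 29, search right half
lo=6, hi=7, mid=6, arr[mid]=27 -> 27 < 29, search right half
lo=7, hi=7, mid=7, arr[mid]=29 -> Found target at index 7!

Binary search finds 29 at index 7 after 4 comparisons. The search repeatedly halves the search space by comparing with the middle element.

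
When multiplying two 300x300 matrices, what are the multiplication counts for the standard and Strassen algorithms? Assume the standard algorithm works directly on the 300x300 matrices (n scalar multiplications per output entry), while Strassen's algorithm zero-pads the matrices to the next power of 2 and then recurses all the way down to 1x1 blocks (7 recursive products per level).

Matrix multiplication for 300x300 matrices:

Strassen's algorithm requires power-of-2 dimensions. Pad 300x300 to 512x512 (next power of 2).

Standard algorithm: 300^3 = 27000000 multiplications
Strassen's algorithm: 7^(log2(512)) = 7^9 = 40353607 multiplications
Difference: 27000000 - 40353607 = -13353607 (Strassen uses MORE here due to padding overhead — for small or just-over-power-of-2 n, padding can outweigh the per-level savings)

Standard: 27000000 multiplications (300^3). Strassen: 40353607 multiplications (7^9, after padding to 512x512). Strassen reduces 8 recursive multiplications to 7 at each level.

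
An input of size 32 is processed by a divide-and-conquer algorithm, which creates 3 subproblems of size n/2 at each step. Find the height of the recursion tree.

For divide and conquer with division factor 2:

Problem sizes at each level:
Level 0: 32
Level 1: 16
Level 2: 8
Level 3: 4
Level 4: 2
Level 5: 1

The root is level 0 and the size-1 base case is level 5 (the tree spans levels 0 through 5, i.e. 6 levels counting the root), so the depth is the number of divisions: log_2(32) = 5

The recursion tree depth is log_2(32) = 5. At each level, the problem size is divided by 2, so it takes 5 divisions to reduce to a base case of size 1. The algorithm makes 3 recursive calls at each level.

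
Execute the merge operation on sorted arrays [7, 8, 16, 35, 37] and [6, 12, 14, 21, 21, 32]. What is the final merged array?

Merging process:

Compare 7 vs 6: take 6 from right. Merged: [6]
Compare 7 vs 12: take 7 from left. Merged: [6, 7]
Compare 8 vs 12: take 8 from left. Merged: [6, 7, 8]
Compare 16 vs 12: take 12 from right. Merged: [6, 7, 8, 12]
Compare 16 vs 14: take 14 from right. Merged: [6, 7, 8, 12, 14]
Compare 16 vs 21: take 16 from left. Merged: [6, 7, 8, 12, 14, 16]
Compare 35 vs 21: take 21 from right. Merged: [6, 7, 8, 12, 14, 16, 21]
Compare 35 vs 21: take 21 from right. Merged: [6, 7, 8, 12, 14, 16, 21, 21]
Compare 35 vs 32: take 32 from right. Merged: [6, 7, 8, 12, 14, 16, 21, 21, 32]
Append remaining from left: [35, 37]. Merged: [6, 7, 8, 12, 14, 16, 21, 21, 32, 35, 37]

Final merged array: [6, 7, 8, 12, 14, 16, 21, 21, 32, 35, 37]
Total comparisons: 9

The merged array is [6, 7, 8, 12, 14, 16, 21, 21, 32, 35, 37], requiring 9 comparisons. The merge step runs in O(n) time where n is the total number of elements.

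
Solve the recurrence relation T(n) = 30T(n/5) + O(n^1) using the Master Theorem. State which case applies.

Master Theorem for T(n) = 30T(n/5) + O(n^1):

a = 30, b = 5, c = 1
log_b(a) = log_5(30) = 2.1133

Case 1: c = 1 < log_5(30) = 2.1133
T(n) = O(n^(log_5 30))

For T(n) = 30T(n/5) + O(n^1): log_5(30) = 2.1133. This is Case 1 of the Master Theorem (c < log_b(a), work dominated by leaves), giving O(n^(log_5 30)).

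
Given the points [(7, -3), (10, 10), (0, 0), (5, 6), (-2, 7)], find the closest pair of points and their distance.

Computing all pairwise distances among 5 points:

d((7, -3), (10, 10)) = 13.3417
d((7, -3), (0, 0)) = 7.6158
d((7, -3), (5, 6)) = 9.2195
d((7, -3), (-2, 7)) = 13.4536
d((10, 10), (0, 0)) = 14.1421
d((10, 10), (5, 6)) = 6.4031 <-- minimum
d((10, 10), (-2, 7)) = 12.3693
d((0, 0), (5, 6)) = 7.8102
d((0, 0), (-2, 7)) = 7.2801
d((5, 6), (-2, 7)) = 7.0711

Closest pair: (10, 10) and (5, 6) with distance 6.4031

The closest pair is (10, 10) and (5, 6) with Euclidean distance 6.4031. For 5 points, brute-force pairwise comparison is shown above. For large n, the divide-and-conquer algorithm (sort by x, recurse on halves, check the dividing strip) achieves O(n log n).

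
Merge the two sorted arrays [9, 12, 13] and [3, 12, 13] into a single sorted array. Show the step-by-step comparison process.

Merging process:

Compare 9 vs 3: take 3 from right. Merged: [3]
Compare 9 vs 12: take 9 from left. Merged: [3, 9]
Compare 12 vs 12: take 12 from left. Merged: [3, 9, 12]
Compare 13 vs 12: take 12 from right. Merged: [3, 9, 12, 12]
Compare 13 vs 13: take 13 from left. Merged: [3, 9, 12, 12, 13]
Append remaining from right: [13]. Merged: [3, 9, 12, 12, 13, 13]

Final merged array: [3, 9, 12, 12, 13, 13]
Total comparisons: 5

The merged array is [3, 9, 12, 12, 13, 13], requiring 5 comparisons. The merge step runs in O(n) time where n is the total number of elements.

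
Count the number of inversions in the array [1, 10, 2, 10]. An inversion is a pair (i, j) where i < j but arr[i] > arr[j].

Finding inversions in [1, 10, 2, 10]:

(1, 2): arr[1]=10 > arr[2]=2

Total inversions: 1

The array has 1 inversion(s): (1,2). Each pair (i,j) satisfies i < j and arr[i] > arr[j].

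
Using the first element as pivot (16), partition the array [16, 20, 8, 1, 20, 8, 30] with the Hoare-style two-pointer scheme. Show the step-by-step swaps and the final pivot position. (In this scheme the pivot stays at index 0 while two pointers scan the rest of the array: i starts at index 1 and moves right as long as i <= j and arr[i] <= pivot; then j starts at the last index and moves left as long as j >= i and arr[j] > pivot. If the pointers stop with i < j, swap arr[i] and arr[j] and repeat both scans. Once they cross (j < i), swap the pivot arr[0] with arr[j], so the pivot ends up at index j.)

Hoare-style two-pointer partition with pivot = 16:

Initial array: [16, 20, 8, 1, 20, 8, 30]

Pointers start at i = 1, j = 6.
i stops at index 1 (arr[1]=20 > 16), j stops at index 5 (arr[5]=8 <= 16): swap arr[1] and arr[5], array becomes [16, 8, 8, 1, 20, 20, 30]
i ends at 4, j ends at 3: the pointers have crossed (j < i), so scanning stops.

Swap pivot arr[0] with arr[3] to place pivot at position 3: [1, 8, 8, 16, 20, 20, 30]
Pivot position: 3

After partitioning with pivot 16, the array becomes [1, 8, 8, 16, 20, 20, 30]. The pivot is placed at index 3. All elements to the left of the pivot are <= 16, and all elements to the right are > 16.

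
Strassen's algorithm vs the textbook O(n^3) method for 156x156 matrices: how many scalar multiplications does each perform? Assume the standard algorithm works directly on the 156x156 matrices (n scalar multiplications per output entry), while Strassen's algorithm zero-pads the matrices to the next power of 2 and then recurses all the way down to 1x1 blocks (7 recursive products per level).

Matrix multiplication for 156x156 matrices:

Strassen's algorithm requires power-of-2 dimensions. Pad 156x156 to 256x256 (next power of 2).

Standard algorithm: 156^3 = 3796416 multiplications
Strassen's algorithm: 7^(log2(256)) = 7^8 = 5764801 multiplications
Difference: 3796416 - 5764801 = -1968385 (Strassen uses MORE here due to padding overhead — for small or just-over-power-of-2 n, padding can outweigh the per-level savings)

Standard: 3796416 multiplications (156^3). Strassen: 5764801 multiplications (7^8, after padding to 256x256). Strassen reduces 8 recursive multiplications to 7 at each level.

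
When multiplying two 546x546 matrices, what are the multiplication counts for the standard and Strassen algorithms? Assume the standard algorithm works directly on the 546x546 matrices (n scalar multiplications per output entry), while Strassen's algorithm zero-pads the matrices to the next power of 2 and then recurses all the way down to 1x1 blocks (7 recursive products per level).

Matrix multiplication for 546x546 matrices:

Strassen's algorithm requires power-of-2 dimensions. Pad 546x546 to 1024x1024 (next power of 2).

Standard algorithm: 546^3 = 162771336 multiplications
Strassen's algorithm: 7^(log2(1024)) = 7^10 = 282475249 multiplications
Difference: 162771336 - 282475249 = -119703913 (Strassen uses MORE here due to padding overhead — for small or just-over-power-of-2 n, padding can outweigh the per-level savings)

Standard: 162771336 multiplications (546^3). Strassen: 282475249 multiplications (7^10, after padding to 1024x1024). Strassen reduces 8 recursive multiplications to 7 at each level.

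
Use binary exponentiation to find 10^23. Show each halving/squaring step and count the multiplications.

Computing 10^23 by squaring (build up from 10^1; each line after the first costs one multiplication):

10^1 = 10
10^2 = (10^1)^2 = 10^2 = 100
10^4 = (10^2)^2 = 100^2 = 10000
10^5 = 10 * 10^4 = 10 * 10000 = 100000
10^10 = (10^5)^2 = 100000^2 = 10000000000
10^11 = 10 * 10^10 = 10 * 10000000000 = 100000000000
10^22 = (10^11)^2 = 100000000000^2 = 10000000000000000000000
10^23 = 10 * 10^22 = 10 * 10000000000000000000000 = 100000000000000000000000

Result: 100000000000000000000000
Multiplications needed: 7 (7 lines after 10^1)

10^23 = 100000000000000000000000. Using exponentiation by squaring, this requires 7 multiplications. The key idea: if the exponent is even, square the half-power; if odd, multiply by the base once.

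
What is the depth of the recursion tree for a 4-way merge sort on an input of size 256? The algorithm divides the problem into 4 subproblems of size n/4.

For divide and conquer with division factor 4:

Problem sizes at each level:
Level 0: 256
Level 1: 64
Level 2: 16
Level 3: 4
Level 4: 1

The root is level 0 and the size-1 base case is level 4 (the tree spans levels 0 through 4, i.e. 5 levels counting the root), so the depth is the number of divisions: log_4(256) = 4

The recursion tree depth is log_4(256) = 4. At each level, the problem size is divided by 4, so it takes 4 divisions to reduce to a base case of size 1. The algorithm makes 4 recursive calls at each level.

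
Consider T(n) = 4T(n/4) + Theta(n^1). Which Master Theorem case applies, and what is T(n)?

Master Theorem for T(n) = 4T(n/4) + O(n^1):

a = 4, b = 4, c = 1
log_b(a) = log_4(4) = 1.0000

Case 2: c = 1 = log_4(4) = 1.0000
T(n) = O(n^1 log n) = O(n log n)

For T(n) = 4T(n/4) + O(n^1): log_4(4) = 1.0000. This is Case 2 of the Master Theorem (c = log_b(a), equal work at all levels), giving O(n log n).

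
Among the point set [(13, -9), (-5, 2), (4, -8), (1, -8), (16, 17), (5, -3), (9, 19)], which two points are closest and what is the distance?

Computing all pairwise distances among 7 points:

d((13, -9), (-5, 2)) = 21.095
d((13, -9), (4, -8)) = 9.0554
d((13, -9), (1, -8)) = 12.0416
d((13, -9), (16, 17)) = 26.1725
d((13, -9), (5, -3)) = 10.0
d((13, -9), (9, 19)) = 28.2843
d((-5, 2), (4, -8)) = 13.4536
d((-5, 2), (1, -8)) = 11.6619
d((-5, 2), (16, 17)) = 25.807
d((-5, 2), (5, -3)) = 11.1803
d((-5, 2), (9, 19)) = 22.0227
d((4, -8), (1, -8)) = 3.0 <-- minimum
d((4, -8), (16, 17)) = 27.7308
d((4, -8), (5, -3)) = 5.099
d((4, -8), (9, 19)) = 27.4591
d((1, -8), (16, 17)) = 29.1548
d((1, -8), (5, -3)) = 6.4031
d((1, -8), (9, 19)) = 28.1603
d((16, 17), (5, -3)) = 22.8254
d((16, 17), (9, 19)) = 7.2801
d((5, -3), (9, 19)) = 22.3607

Closest pair: (4, -8) and (1, -8) with distance 3.0

The closest pair is (4, -8) and (1, -8) with Euclidean distance 3.0. For 7 points, brute-force pairwise comparison is shown above. For large n, the divide-and-conquer algorithm (sort by x, recurse on halves, check the dividing strip) achieves O(n log n).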